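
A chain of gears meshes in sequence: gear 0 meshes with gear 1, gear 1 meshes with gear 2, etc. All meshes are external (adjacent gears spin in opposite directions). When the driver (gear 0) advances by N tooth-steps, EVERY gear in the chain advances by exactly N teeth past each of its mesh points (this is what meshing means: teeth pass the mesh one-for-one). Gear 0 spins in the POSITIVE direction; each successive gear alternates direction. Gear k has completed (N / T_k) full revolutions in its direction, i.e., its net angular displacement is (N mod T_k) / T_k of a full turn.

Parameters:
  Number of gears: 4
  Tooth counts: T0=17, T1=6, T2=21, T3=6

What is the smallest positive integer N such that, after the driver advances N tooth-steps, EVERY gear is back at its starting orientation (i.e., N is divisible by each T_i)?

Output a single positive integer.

Gear k returns to start when N is a multiple of T_k.
All gears at start simultaneously when N is a common multiple of [17, 6, 21, 6]; the smallest such N is lcm(17, 6, 21, 6).
Start: lcm = T0 = 17
Fold in T1=6: gcd(17, 6) = 1; lcm(17, 6) = 17 * 6 / 1 = 102 / 1 = 102
Fold in T2=21: gcd(102, 21) = 3; lcm(102, 21) = 102 * 21 / 3 = 2142 / 3 = 714
Fold in T3=6: gcd(714, 6) = 6; lcm(714, 6) = 714 * 6 / 6 = 4284 / 6 = 714
Full cycle length = 714

Answer: 714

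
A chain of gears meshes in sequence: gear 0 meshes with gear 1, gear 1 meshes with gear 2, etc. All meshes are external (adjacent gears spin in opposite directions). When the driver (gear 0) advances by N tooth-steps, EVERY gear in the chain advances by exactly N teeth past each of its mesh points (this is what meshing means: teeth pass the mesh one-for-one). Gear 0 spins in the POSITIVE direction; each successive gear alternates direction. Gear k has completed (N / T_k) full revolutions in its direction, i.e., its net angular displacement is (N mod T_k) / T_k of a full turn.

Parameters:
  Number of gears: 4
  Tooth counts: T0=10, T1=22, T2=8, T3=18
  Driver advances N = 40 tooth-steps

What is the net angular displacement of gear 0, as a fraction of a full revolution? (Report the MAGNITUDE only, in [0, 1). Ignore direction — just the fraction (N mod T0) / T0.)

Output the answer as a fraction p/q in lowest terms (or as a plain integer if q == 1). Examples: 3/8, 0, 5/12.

Answer: 0

Derivation:
Chain of 4 gears, tooth counts: [10, 22, 8, 18]
  gear 0: T0=10, direction=positive, advance = 40 mod 10 = 0 teeth = 0/10 turn
  gear 1: T1=22, direction=negative, advance = 40 mod 22 = 18 teeth = 18/22 turn
  gear 2: T2=8, direction=positive, advance = 40 mod 8 = 0 teeth = 0/8 turn
  gear 3: T3=18, direction=negative, advance = 40 mod 18 = 4 teeth = 4/18 turn
Gear 0: 40 mod 10 = 0
Fraction = 0 / 10 = 0/1 (gcd(0,10)=10) = 0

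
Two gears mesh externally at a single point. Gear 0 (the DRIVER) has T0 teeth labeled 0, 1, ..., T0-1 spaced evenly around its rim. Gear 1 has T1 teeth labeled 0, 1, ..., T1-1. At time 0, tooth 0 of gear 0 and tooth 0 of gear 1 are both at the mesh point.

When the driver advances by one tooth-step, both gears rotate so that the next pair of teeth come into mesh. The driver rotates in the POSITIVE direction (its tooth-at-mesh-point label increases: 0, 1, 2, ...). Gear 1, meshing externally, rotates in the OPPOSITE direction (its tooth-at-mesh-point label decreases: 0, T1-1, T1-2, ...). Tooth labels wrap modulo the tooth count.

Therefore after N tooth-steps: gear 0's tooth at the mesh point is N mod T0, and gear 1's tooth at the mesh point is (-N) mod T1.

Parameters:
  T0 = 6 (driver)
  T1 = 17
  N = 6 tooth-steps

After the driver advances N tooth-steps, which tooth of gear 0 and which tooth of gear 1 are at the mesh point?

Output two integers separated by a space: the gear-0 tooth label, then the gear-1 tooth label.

Answer: 0 11

Derivation:
Gear 0 (driver, T0=6): tooth at mesh = N mod T0
  6 = 1 * 6 + 0, so 6 mod 6 = 0
  gear 0 tooth = 0
Gear 1 (driven, T1=17): tooth at mesh = (-N) mod T1
  6 = 0 * 17 + 6, so 6 mod 17 = 6
  (-6) mod 17 = (-6) mod 17 = 17 - 6 = 11
Mesh after 6 steps: gear-0 tooth 0 meets gear-1 tooth 11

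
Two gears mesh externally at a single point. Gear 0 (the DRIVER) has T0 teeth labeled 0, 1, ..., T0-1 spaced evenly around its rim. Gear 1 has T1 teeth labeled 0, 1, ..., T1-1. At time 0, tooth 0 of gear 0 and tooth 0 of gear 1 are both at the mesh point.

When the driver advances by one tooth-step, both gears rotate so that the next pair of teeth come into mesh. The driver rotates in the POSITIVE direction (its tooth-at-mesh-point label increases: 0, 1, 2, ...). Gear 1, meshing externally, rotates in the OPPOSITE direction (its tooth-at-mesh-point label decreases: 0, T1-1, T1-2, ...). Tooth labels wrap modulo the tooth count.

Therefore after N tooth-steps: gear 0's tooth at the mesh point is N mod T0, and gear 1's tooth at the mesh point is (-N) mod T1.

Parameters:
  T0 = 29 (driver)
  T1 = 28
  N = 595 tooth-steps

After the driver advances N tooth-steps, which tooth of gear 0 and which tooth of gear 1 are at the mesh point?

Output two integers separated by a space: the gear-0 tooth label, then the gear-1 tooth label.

Answer: 15 21

Derivation:
Gear 0 (driver, T0=29): tooth at mesh = N mod T0
  595 = 20 * 29 + 15, so 595 mod 29 = 15
  gear 0 tooth = 15
Gear 1 (driven, T1=28): tooth at mesh = (-N) mod T1
  595 = 21 * 28 + 7, so 595 mod 28 = 7
  (-595) mod 28 = (-7) mod 28 = 28 - 7 = 21
Mesh after 595 steps: gear-0 tooth 15 meets gear-1 tooth 21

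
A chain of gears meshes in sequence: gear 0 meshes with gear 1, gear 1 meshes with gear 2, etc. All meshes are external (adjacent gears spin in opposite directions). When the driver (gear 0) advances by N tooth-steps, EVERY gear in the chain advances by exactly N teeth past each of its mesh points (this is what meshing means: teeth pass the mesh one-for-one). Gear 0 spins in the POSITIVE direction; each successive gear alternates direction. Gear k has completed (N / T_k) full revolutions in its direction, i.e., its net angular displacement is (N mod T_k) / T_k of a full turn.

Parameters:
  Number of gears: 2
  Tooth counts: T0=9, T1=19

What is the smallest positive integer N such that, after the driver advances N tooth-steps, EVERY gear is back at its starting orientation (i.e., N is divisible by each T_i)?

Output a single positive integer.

Answer: 171

Derivation:
Gear k returns to start when N is a multiple of T_k.
All gears at start simultaneously when N is a common multiple of [9, 19]; the smallest such N is lcm(9, 19).
Start: lcm = T0 = 9
Fold in T1=19: gcd(9, 19) = 1; lcm(9, 19) = 9 * 19 / 1 = 171 / 1 = 171
Full cycle length = 171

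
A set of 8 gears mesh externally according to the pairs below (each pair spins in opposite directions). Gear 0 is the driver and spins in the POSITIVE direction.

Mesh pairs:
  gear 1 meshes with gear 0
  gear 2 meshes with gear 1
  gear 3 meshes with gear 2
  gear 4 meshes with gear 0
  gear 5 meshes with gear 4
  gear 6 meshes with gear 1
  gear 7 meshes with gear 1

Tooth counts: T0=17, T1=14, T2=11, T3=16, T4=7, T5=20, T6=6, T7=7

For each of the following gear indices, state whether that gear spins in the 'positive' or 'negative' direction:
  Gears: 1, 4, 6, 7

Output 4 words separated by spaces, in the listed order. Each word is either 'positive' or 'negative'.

Gear 0 (driver): positive (depth 0)
  gear 1: meshes with gear 0 -> depth 1 -> negative (opposite of gear 0)
  gear 2: meshes with gear 1 -> depth 2 -> positive (opposite of gear 1)
  gear 3: meshes with gear 2 -> depth 3 -> negative (opposite of gear 2)
  gear 4: meshes with gear 0 -> depth 1 -> negative (opposite of gear 0)
  gear 5: meshes with gear 4 -> depth 2 -> positive (opposite of gear 4)
  gear 6: meshes with gear 1 -> depth 2 -> positive (opposite of gear 1)
  gear 7: meshes with gear 1 -> depth 2 -> positive (opposite of gear 1)
Queried indices 1, 4, 6, 7 -> negative, negative, positive, positive

Answer: negative negative positive positive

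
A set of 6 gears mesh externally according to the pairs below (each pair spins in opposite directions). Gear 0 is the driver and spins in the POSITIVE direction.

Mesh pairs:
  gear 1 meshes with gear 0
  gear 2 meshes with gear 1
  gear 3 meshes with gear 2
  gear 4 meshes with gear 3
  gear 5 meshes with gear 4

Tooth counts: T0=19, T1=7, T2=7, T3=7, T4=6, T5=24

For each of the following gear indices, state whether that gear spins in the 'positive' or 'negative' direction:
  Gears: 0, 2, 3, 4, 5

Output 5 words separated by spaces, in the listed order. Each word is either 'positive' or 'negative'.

Gear 0 (driver): positive (depth 0)
  gear 1: meshes with gear 0 -> depth 1 -> negative (opposite of gear 0)
  gear 2: meshes with gear 1 -> depth 2 -> positive (opposite of gear 1)
  gear 3: meshes with gear 2 -> depth 3 -> negative (opposite of gear 2)
  gear 4: meshes with gear 3 -> depth 4 -> positive (opposite of gear 3)
  gear 5: meshes with gear 4 -> depth 5 -> negative (opposite of gear 4)
Queried indices 0, 2, 3, 4, 5 -> positive, positive, negative, positive, negative

Answer: positive positive negative positive negative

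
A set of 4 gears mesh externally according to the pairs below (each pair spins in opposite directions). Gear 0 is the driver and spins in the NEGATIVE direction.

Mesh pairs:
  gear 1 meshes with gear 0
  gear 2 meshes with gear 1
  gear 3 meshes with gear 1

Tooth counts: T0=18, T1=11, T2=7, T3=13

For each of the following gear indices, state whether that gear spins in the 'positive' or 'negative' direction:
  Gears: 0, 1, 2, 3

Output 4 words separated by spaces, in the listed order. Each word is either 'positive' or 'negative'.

Gear 0 (driver): negative (depth 0)
  gear 1: meshes with gear 0 -> depth 1 -> positive (opposite of gear 0)
  gear 2: meshes with gear 1 -> depth 2 -> negative (opposite of gear 1)
  gear 3: meshes with gear 1 -> depth 2 -> negative (opposite of gear 1)
Queried indices 0, 1, 2, 3 -> negative, positive, negative, negative

Answer: negative positive negative negative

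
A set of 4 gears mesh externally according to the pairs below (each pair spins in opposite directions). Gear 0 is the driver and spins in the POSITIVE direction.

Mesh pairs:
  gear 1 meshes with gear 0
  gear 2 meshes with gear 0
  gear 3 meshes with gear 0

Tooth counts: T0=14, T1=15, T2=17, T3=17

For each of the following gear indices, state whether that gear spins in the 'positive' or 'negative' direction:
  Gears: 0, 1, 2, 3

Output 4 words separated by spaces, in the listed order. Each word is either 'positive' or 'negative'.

Gear 0 (driver): positive (depth 0)
  gear 1: meshes with gear 0 -> depth 1 -> negative (opposite of gear 0)
  gear 2: meshes with gear 0 -> depth 1 -> negative (opposite of gear 0)
  gear 3: meshes with gear 0 -> depth 1 -> negative (opposite of gear 0)
Queried indices 0, 1, 2, 3 -> positive, negative, negative, negative

Answer: positive negative negative negative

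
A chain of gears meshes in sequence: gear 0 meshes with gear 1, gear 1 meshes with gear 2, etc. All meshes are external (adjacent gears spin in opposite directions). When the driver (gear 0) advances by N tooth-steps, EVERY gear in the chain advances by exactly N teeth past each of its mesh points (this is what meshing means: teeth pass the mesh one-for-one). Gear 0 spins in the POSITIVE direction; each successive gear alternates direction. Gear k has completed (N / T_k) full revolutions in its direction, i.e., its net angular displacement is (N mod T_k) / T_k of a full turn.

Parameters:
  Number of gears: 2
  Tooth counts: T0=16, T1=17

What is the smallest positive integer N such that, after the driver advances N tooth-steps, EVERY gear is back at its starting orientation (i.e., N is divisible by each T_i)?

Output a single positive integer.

Answer: 272

Derivation:
Gear k returns to start when N is a multiple of T_k.
All gears at start simultaneously when N is a common multiple of [16, 17]; the smallest such N is lcm(16, 17).
Start: lcm = T0 = 16
Fold in T1=17: gcd(16, 17) = 1; lcm(16, 17) = 16 * 17 / 1 = 272 / 1 = 272
Full cycle length = 272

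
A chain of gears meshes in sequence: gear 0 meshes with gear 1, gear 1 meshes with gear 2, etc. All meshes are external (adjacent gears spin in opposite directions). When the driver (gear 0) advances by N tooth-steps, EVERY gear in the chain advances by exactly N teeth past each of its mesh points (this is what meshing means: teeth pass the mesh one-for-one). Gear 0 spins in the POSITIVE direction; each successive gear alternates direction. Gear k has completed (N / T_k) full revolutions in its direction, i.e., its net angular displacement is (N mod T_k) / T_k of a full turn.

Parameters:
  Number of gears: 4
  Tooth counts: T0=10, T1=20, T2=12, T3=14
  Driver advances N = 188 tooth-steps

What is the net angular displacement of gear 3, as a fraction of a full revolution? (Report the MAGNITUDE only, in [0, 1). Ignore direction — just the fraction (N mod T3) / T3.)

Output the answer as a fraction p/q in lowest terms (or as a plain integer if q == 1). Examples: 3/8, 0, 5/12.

Chain of 4 gears, tooth counts: [10, 20, 12, 14]
  gear 0: T0=10, direction=positive, advance = 188 mod 10 = 8 teeth = 8/10 turn
  gear 1: T1=20, direction=negative, advance = 188 mod 20 = 8 teeth = 8/20 turn
  gear 2: T2=12, direction=positive, advance = 188 mod 12 = 8 teeth = 8/12 turn
  gear 3: T3=14, direction=negative, advance = 188 mod 14 = 6 teeth = 6/14 turn
Gear 3: 188 mod 14 = 6
Fraction = 6 / 14 = 3/7 (gcd(6,14)=2) = 3/7

Answer: 3/7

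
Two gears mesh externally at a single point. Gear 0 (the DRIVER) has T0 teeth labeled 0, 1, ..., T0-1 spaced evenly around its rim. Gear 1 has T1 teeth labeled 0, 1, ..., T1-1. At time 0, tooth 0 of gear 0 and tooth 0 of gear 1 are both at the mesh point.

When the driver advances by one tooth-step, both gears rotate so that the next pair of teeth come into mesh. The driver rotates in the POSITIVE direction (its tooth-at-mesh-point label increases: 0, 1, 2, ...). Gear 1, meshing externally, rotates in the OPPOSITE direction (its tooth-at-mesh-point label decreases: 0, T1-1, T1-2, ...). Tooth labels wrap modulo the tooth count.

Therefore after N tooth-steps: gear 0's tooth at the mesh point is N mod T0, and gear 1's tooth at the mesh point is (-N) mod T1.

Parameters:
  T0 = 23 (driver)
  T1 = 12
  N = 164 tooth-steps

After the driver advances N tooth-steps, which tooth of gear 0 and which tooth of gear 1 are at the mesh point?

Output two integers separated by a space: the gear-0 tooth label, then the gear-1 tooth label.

Answer: 3 4

Derivation:
Gear 0 (driver, T0=23): tooth at mesh = N mod T0
  164 = 7 * 23 + 3, so 164 mod 23 = 3
  gear 0 tooth = 3
Gear 1 (driven, T1=12): tooth at mesh = (-N) mod T1
  164 = 13 * 12 + 8, so 164 mod 12 = 8
  (-164) mod 12 = (-8) mod 12 = 12 - 8 = 4
Mesh after 164 steps: gear-0 tooth 3 meets gear-1 tooth 4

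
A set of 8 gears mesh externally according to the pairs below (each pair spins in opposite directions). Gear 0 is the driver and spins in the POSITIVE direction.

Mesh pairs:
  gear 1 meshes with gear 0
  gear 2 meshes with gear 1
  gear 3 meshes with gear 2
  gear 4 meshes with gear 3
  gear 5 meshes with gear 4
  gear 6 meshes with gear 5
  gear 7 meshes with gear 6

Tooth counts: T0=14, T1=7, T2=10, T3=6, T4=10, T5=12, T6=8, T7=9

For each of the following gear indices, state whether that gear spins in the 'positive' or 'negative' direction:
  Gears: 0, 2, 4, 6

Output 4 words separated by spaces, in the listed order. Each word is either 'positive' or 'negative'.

Answer: positive positive positive positive

Derivation:
Gear 0 (driver): positive (depth 0)
  gear 1: meshes with gear 0 -> depth 1 -> negative (opposite of gear 0)
  gear 2: meshes with gear 1 -> depth 2 -> positive (opposite of gear 1)
  gear 3: meshes with gear 2 -> depth 3 -> negative (opposite of gear 2)
  gear 4: meshes with gear 3 -> depth 4 -> positive (opposite of gear 3)
  gear 5: meshes with gear 4 -> depth 5 -> negative (opposite of gear 4)
  gear 6: meshes with gear 5 -> depth 6 -> positive (opposite of gear 5)
  gear 7: meshes with gear 6 -> depth 7 -> negative (opposite of gear 6)
Queried indices 0, 2, 4, 6 -> positive, positive, positive, positive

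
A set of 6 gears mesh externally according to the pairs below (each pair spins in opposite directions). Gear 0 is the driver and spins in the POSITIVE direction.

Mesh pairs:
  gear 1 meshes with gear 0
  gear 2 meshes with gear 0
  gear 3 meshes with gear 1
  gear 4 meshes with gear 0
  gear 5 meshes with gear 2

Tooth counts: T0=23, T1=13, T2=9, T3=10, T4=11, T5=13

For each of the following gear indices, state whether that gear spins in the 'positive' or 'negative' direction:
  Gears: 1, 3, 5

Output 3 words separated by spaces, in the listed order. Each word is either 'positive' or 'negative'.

Answer: negative positive positive

Derivation:
Gear 0 (driver): positive (depth 0)
  gear 1: meshes with gear 0 -> depth 1 -> negative (opposite of gear 0)
  gear 2: meshes with gear 0 -> depth 1 -> negative (opposite of gear 0)
  gear 3: meshes with gear 1 -> depth 2 -> positive (opposite of gear 1)
  gear 4: meshes with gear 0 -> depth 1 -> negative (opposite of gear 0)
  gear 5: meshes with gear 2 -> depth 2 -> positive (opposite of gear 2)
Queried indices 1, 3, 5 -> negative, positive, positive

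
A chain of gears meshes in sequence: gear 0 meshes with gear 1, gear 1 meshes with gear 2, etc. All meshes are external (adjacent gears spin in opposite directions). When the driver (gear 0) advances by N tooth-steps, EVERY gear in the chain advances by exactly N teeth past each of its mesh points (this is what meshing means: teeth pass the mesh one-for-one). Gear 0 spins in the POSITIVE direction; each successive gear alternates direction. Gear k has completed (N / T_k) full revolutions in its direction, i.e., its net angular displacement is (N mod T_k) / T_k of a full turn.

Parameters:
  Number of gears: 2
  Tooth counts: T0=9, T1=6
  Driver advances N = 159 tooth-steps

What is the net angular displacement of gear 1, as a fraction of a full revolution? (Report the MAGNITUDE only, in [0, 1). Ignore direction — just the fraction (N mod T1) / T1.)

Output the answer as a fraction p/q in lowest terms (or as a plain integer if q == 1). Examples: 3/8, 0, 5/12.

Answer: 1/2

Derivation:
Chain of 2 gears, tooth counts: [9, 6]
  gear 0: T0=9, direction=positive, advance = 159 mod 9 = 6 teeth = 6/9 turn
  gear 1: T1=6, direction=negative, advance = 159 mod 6 = 3 teeth = 3/6 turn
Gear 1: 159 mod 6 = 3
Fraction = 3 / 6 = 1/2 (gcd(3,6)=3) = 1/2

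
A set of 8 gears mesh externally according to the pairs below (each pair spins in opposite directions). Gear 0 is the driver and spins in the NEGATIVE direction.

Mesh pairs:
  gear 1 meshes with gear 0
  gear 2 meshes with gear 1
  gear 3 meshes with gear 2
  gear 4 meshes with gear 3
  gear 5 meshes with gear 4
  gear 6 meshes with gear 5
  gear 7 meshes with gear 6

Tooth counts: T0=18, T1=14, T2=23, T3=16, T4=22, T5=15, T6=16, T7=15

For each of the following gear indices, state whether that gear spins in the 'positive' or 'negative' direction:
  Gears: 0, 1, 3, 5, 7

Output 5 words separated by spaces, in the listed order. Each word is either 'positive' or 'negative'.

Answer: negative positive positive positive positive

Derivation:
Gear 0 (driver): negative (depth 0)
  gear 1: meshes with gear 0 -> depth 1 -> positive (opposite of gear 0)
  gear 2: meshes with gear 1 -> depth 2 -> negative (opposite of gear 1)
  gear 3: meshes with gear 2 -> depth 3 -> positive (opposite of gear 2)
  gear 4: meshes with gear 3 -> depth 4 -> negative (opposite of gear 3)
  gear 5: meshes with gear 4 -> depth 5 -> positive (opposite of gear 4)
  gear 6: meshes with gear 5 -> depth 6 -> negative (opposite of gear 5)
  gear 7: meshes with gear 6 -> depth 7 -> positive (opposite of gear 6)
Queried indices 0, 1, 3, 5, 7 -> negative, positive, positive, positive, positive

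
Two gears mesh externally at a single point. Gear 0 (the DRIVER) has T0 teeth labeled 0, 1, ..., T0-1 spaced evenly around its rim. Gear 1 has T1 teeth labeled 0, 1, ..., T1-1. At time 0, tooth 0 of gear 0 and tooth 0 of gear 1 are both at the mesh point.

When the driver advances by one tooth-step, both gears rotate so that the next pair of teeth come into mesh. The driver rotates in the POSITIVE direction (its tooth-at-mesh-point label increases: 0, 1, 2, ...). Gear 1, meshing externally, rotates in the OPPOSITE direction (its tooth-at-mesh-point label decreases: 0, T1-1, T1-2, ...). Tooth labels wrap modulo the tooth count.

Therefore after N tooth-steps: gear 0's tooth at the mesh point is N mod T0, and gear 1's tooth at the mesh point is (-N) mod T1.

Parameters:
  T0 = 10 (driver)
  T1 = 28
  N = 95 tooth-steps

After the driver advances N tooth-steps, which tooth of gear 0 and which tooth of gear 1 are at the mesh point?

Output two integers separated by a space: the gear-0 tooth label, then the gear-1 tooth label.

Answer: 5 17

Derivation:
Gear 0 (driver, T0=10): tooth at mesh = N mod T0
  95 = 9 * 10 + 5, so 95 mod 10 = 5
  gear 0 tooth = 5
Gear 1 (driven, T1=28): tooth at mesh = (-N) mod T1
  95 = 3 * 28 + 11, so 95 mod 28 = 11
  (-95) mod 28 = (-11) mod 28 = 28 - 11 = 17
Mesh after 95 steps: gear-0 tooth 5 meets gear-1 tooth 17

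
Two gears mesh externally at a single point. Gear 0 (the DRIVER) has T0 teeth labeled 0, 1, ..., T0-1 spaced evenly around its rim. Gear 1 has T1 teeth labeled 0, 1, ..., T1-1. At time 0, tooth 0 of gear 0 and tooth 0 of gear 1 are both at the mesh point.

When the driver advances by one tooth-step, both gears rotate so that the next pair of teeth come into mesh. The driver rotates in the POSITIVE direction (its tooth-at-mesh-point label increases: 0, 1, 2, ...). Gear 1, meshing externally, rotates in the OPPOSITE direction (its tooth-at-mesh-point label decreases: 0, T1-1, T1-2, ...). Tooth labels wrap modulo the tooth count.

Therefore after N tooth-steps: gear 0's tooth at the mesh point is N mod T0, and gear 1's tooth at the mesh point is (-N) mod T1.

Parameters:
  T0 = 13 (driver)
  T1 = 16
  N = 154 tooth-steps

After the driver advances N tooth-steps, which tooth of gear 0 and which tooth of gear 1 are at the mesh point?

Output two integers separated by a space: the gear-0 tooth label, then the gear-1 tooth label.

Answer: 11 6

Derivation:
Gear 0 (driver, T0=13): tooth at mesh = N mod T0
  154 = 11 * 13 + 11, so 154 mod 13 = 11
  gear 0 tooth = 11
Gear 1 (driven, T1=16): tooth at mesh = (-N) mod T1
  154 = 9 * 16 + 10, so 154 mod 16 = 10
  (-154) mod 16 = (-10) mod 16 = 16 - 10 = 6
Mesh after 154 steps: gear-0 tooth 11 meets gear-1 tooth 6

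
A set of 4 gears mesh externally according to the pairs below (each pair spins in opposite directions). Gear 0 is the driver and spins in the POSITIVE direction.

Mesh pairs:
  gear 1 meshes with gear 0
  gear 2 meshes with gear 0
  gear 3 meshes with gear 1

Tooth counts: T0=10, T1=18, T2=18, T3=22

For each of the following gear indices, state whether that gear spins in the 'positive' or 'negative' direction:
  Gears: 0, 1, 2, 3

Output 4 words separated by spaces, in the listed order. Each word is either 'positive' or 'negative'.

Gear 0 (driver): positive (depth 0)
  gear 1: meshes with gear 0 -> depth 1 -> negative (opposite of gear 0)
  gear 2: meshes with gear 0 -> depth 1 -> negative (opposite of gear 0)
  gear 3: meshes with gear 1 -> depth 2 -> positive (opposite of gear 1)
Queried indices 0, 1, 2, 3 -> positive, negative, negative, positive

Answer: positive negative negative positive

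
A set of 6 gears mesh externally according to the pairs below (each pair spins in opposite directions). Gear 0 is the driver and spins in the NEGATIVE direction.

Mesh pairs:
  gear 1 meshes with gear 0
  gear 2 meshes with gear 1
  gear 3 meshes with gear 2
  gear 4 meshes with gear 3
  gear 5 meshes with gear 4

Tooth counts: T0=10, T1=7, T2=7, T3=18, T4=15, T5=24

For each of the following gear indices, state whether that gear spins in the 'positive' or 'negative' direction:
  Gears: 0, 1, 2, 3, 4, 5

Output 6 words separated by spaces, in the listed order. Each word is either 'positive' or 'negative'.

Gear 0 (driver): negative (depth 0)
  gear 1: meshes with gear 0 -> depth 1 -> positive (opposite of gear 0)
  gear 2: meshes with gear 1 -> depth 2 -> negative (opposite of gear 1)
  gear 3: meshes with gear 2 -> depth 3 -> positive (opposite of gear 2)
  gear 4: meshes with gear 3 -> depth 4 -> negative (opposite of gear 3)
  gear 5: meshes with gear 4 -> depth 5 -> positive (opposite of gear 4)
Queried indices 0, 1, 2, 3, 4, 5 -> negative, positive, negative, positive, negative, positive

Answer: negative positive negative positive negative positive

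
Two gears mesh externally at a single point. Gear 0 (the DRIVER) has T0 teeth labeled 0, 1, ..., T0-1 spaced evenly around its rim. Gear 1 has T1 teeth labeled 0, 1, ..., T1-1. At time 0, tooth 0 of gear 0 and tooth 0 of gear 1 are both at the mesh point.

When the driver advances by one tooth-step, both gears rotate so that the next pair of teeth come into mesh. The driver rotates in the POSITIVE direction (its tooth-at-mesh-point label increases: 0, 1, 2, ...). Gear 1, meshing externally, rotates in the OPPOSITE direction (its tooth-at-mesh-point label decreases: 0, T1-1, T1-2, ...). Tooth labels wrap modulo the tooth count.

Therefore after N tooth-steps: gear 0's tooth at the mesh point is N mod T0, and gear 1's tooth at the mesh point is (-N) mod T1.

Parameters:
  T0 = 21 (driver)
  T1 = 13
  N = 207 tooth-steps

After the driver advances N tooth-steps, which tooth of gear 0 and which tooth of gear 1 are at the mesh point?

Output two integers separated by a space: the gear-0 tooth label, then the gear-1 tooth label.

Answer: 18 1

Derivation:
Gear 0 (driver, T0=21): tooth at mesh = N mod T0
  207 = 9 * 21 + 18, so 207 mod 21 = 18
  gear 0 tooth = 18
Gear 1 (driven, T1=13): tooth at mesh = (-N) mod T1
  207 = 15 * 13 + 12, so 207 mod 13 = 12
  (-207) mod 13 = (-12) mod 13 = 13 - 12 = 1
Mesh after 207 steps: gear-0 tooth 18 meets gear-1 tooth 1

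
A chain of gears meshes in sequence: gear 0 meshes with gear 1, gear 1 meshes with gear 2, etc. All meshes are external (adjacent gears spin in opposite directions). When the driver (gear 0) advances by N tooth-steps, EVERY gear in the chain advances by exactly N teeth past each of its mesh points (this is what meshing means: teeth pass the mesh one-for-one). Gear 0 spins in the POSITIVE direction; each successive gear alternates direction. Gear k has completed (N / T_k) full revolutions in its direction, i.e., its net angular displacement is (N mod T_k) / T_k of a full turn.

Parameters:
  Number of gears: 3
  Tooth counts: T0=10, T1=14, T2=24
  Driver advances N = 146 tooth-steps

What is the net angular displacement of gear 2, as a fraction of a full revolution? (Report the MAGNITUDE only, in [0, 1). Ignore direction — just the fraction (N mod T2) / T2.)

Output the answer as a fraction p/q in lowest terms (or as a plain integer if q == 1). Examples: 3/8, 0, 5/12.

Chain of 3 gears, tooth counts: [10, 14, 24]
  gear 0: T0=10, direction=positive, advance = 146 mod 10 = 6 teeth = 6/10 turn
  gear 1: T1=14, direction=negative, advance = 146 mod 14 = 6 teeth = 6/14 turn
  gear 2: T2=24, direction=positive, advance = 146 mod 24 = 2 teeth = 2/24 turn
Gear 2: 146 mod 24 = 2
Fraction = 2 / 24 = 1/12 (gcd(2,24)=2) = 1/12

Answer: 1/12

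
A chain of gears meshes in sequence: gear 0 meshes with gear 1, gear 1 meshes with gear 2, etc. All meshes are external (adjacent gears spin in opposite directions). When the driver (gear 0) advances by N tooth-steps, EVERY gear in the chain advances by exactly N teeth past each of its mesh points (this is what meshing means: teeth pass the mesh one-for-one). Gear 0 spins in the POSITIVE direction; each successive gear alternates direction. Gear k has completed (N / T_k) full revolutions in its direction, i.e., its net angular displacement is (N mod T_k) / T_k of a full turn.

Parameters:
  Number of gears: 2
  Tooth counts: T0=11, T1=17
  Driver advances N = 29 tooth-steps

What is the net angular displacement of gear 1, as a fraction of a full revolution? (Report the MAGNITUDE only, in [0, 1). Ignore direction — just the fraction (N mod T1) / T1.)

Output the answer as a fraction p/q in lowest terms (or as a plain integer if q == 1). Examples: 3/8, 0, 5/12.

Answer: 12/17

Derivation:
Chain of 2 gears, tooth counts: [11, 17]
  gear 0: T0=11, direction=positive, advance = 29 mod 11 = 7 teeth = 7/11 turn
  gear 1: T1=17, direction=negative, advance = 29 mod 17 = 12 teeth = 12/17 turn
Gear 1: 29 mod 17 = 12
Fraction = 12 / 17 = 12/17 (gcd(12,17)=1) = 12/17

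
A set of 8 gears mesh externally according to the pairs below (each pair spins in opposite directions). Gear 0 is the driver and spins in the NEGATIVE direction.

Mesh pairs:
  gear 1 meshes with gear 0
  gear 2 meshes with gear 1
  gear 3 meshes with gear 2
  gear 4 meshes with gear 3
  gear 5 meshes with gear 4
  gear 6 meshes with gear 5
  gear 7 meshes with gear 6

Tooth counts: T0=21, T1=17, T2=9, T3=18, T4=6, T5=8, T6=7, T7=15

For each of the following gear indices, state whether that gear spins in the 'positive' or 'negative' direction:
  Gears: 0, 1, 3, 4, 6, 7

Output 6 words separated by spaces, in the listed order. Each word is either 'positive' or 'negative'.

Answer: negative positive positive negative negative positive

Derivation:
Gear 0 (driver): negative (depth 0)
  gear 1: meshes with gear 0 -> depth 1 -> positive (opposite of gear 0)
  gear 2: meshes with gear 1 -> depth 2 -> negative (opposite of gear 1)
  gear 3: meshes with gear 2 -> depth 3 -> positive (opposite of gear 2)
  gear 4: meshes with gear 3 -> depth 4 -> negative (opposite of gear 3)
  gear 5: meshes with gear 4 -> depth 5 -> positive (opposite of gear 4)
  gear 6: meshes with gear 5 -> depth 6 -> negative (opposite of gear 5)
  gear 7: meshes with gear 6 -> depth 7 -> positive (opposite of gear 6)
Queried indices 0, 1, 3, 4, 6, 7 -> negative, positive, positive, negative, negative, positive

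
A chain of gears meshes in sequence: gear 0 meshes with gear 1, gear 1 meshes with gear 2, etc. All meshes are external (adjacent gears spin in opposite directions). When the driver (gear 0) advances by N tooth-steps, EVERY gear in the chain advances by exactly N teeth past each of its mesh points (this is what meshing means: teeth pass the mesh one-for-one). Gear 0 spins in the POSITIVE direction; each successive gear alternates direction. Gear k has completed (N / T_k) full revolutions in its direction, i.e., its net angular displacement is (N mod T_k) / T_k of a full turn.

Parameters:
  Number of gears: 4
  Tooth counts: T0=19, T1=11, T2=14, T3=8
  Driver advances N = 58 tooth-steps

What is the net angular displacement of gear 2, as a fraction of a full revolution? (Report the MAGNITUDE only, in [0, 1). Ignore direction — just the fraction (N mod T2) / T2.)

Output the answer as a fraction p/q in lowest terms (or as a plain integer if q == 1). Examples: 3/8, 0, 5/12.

Chain of 4 gears, tooth counts: [19, 11, 14, 8]
  gear 0: T0=19, direction=positive, advance = 58 mod 19 = 1 teeth = 1/19 turn
  gear 1: T1=11, direction=negative, advance = 58 mod 11 = 3 teeth = 3/11 turn
  gear 2: T2=14, direction=positive, advance = 58 mod 14 = 2 teeth = 2/14 turn
  gear 3: T3=8, direction=negative, advance = 58 mod 8 = 2 teeth = 2/8 turn
Gear 2: 58 mod 14 = 2
Fraction = 2 / 14 = 1/7 (gcd(2,14)=2) = 1/7

Answer: 1/7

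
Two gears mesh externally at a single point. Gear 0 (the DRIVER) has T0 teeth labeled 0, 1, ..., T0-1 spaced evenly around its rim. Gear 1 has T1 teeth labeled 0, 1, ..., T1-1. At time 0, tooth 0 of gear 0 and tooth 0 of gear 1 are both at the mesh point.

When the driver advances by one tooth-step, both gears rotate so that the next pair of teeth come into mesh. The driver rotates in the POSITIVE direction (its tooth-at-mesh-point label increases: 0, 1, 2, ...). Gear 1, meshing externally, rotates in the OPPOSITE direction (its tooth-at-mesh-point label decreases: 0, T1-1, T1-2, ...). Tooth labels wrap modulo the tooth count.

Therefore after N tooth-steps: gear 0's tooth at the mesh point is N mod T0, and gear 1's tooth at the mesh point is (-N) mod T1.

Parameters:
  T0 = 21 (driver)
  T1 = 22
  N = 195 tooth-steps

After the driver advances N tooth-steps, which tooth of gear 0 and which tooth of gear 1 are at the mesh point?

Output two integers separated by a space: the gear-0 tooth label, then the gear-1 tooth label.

Answer: 6 3

Derivation:
Gear 0 (driver, T0=21): tooth at mesh = N mod T0
  195 = 9 * 21 + 6, so 195 mod 21 = 6
  gear 0 tooth = 6
Gear 1 (driven, T1=22): tooth at mesh = (-N) mod T1
  195 = 8 * 22 + 19, so 195 mod 22 = 19
  (-195) mod 22 = (-19) mod 22 = 22 - 19 = 3
Mesh after 195 steps: gear-0 tooth 6 meets gear-1 tooth 3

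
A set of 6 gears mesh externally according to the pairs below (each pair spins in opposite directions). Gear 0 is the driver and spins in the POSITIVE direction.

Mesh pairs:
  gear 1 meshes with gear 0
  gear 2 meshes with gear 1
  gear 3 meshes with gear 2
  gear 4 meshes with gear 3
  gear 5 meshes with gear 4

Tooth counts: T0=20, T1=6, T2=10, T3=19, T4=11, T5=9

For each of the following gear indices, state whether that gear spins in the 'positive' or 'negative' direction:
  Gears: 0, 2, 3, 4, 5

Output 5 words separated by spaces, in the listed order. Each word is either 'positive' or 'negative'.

Gear 0 (driver): positive (depth 0)
  gear 1: meshes with gear 0 -> depth 1 -> negative (opposite of gear 0)
  gear 2: meshes with gear 1 -> depth 2 -> positive (opposite of gear 1)
  gear 3: meshes with gear 2 -> depth 3 -> negative (opposite of gear 2)
  gear 4: meshes with gear 3 -> depth 4 -> positive (opposite of gear 3)
  gear 5: meshes with gear 4 -> depth 5 -> negative (opposite of gear 4)
Queried indices 0, 2, 3, 4, 5 -> positive, positive, negative, positive, negative

Answer: positive positive negative positive negative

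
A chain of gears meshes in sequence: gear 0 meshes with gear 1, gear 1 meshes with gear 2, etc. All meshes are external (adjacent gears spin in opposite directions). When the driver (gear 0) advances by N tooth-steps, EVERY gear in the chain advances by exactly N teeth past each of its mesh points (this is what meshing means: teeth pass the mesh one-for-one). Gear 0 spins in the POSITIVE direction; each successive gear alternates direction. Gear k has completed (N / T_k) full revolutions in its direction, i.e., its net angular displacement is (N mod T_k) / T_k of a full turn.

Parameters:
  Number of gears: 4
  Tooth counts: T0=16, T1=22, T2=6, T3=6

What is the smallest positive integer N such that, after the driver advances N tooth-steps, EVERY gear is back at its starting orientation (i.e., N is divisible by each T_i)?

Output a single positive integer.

Answer: 528

Derivation:
Gear k returns to start when N is a multiple of T_k.
All gears at start simultaneously when N is a common multiple of [16, 22, 6, 6]; the smallest such N is lcm(16, 22, 6, 6).
Start: lcm = T0 = 16
Fold in T1=22: gcd(16, 22) = 2; lcm(16, 22) = 16 * 22 / 2 = 352 / 2 = 176
Fold in T2=6: gcd(176, 6) = 2; lcm(176, 6) = 176 * 6 / 2 = 1056 / 2 = 528
Fold in T3=6: gcd(528, 6) = 6; lcm(528, 6) = 528 * 6 / 6 = 3168 / 6 = 528
Full cycle length = 528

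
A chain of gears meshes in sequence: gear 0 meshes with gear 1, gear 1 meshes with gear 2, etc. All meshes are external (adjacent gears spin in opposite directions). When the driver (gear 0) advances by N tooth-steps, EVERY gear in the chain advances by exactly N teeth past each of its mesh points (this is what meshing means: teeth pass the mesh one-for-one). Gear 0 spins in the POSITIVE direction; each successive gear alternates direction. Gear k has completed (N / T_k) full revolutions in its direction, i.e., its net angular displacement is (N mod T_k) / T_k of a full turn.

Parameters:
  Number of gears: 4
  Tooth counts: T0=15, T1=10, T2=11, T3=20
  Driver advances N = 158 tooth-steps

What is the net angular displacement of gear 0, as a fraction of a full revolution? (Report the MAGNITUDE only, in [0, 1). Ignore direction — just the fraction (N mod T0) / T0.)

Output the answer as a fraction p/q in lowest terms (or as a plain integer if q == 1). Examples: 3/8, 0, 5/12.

Answer: 8/15

Derivation:
Chain of 4 gears, tooth counts: [15, 10, 11, 20]
  gear 0: T0=15, direction=positive, advance = 158 mod 15 = 8 teeth = 8/15 turn
  gear 1: T1=10, direction=negative, advance = 158 mod 10 = 8 teeth = 8/10 turn
  gear 2: T2=11, direction=positive, advance = 158 mod 11 = 4 teeth = 4/11 turn
  gear 3: T3=20, direction=negative, advance = 158 mod 20 = 18 teeth = 18/20 turn
Gear 0: 158 mod 15 = 8
Fraction = 8 / 15 = 8/15 (gcd(8,15)=1) = 8/15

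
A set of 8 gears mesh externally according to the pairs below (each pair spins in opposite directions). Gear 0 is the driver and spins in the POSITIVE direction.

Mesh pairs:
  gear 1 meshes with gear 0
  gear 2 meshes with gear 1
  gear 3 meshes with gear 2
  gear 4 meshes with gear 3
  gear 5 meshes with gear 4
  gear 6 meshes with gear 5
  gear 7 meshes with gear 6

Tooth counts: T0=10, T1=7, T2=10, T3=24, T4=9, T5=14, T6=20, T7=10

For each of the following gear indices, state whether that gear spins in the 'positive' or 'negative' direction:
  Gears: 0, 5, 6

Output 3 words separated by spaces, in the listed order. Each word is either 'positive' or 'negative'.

Gear 0 (driver): positive (depth 0)
  gear 1: meshes with gear 0 -> depth 1 -> negative (opposite of gear 0)
  gear 2: meshes with gear 1 -> depth 2 -> positive (opposite of gear 1)
  gear 3: meshes with gear 2 -> depth 3 -> negative (opposite of gear 2)
  gear 4: meshes with gear 3 -> depth 4 -> positive (opposite of gear 3)
  gear 5: meshes with gear 4 -> depth 5 -> negative (opposite of gear 4)
  gear 6: meshes with gear 5 -> depth 6 -> positive (opposite of gear 5)
  gear 7: meshes with gear 6 -> depth 7 -> negative (opposite of gear 6)
Queried indices 0, 5, 6 -> positive, negative, positive

Answer: positive negative positive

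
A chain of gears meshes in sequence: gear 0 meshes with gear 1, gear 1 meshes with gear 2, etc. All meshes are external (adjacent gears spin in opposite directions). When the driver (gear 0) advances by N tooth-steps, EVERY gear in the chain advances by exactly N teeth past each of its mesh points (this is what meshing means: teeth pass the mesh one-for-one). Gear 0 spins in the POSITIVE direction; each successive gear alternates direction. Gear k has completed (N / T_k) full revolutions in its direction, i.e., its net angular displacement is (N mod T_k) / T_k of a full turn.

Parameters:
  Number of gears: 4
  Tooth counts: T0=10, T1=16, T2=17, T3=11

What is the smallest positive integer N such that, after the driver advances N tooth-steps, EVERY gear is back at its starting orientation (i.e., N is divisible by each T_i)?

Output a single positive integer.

Gear k returns to start when N is a multiple of T_k.
All gears at start simultaneously when N is a common multiple of [10, 16, 17, 11]; the smallest such N is lcm(10, 16, 17, 11).
Start: lcm = T0 = 10
Fold in T1=16: gcd(10, 16) = 2; lcm(10, 16) = 10 * 16 / 2 = 160 / 2 = 80
Fold in T2=17: gcd(80, 17) = 1; lcm(80, 17) = 80 * 17 / 1 = 1360 / 1 = 1360
Fold in T3=11: gcd(1360, 11) = 1; lcm(1360, 11) = 1360 * 11 / 1 = 14960 / 1 = 14960
Full cycle length = 14960

Answer: 14960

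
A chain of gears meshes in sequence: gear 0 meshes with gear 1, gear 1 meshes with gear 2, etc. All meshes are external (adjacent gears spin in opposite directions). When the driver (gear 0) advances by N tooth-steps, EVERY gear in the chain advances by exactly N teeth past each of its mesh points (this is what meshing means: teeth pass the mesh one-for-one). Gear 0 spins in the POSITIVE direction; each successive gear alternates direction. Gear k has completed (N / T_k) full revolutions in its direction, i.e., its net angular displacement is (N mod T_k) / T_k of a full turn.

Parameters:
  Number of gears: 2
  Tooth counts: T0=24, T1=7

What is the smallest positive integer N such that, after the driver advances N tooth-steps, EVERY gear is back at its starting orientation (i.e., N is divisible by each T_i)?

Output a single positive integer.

Answer: 168

Derivation:
Gear k returns to start when N is a multiple of T_k.
All gears at start simultaneously when N is a common multiple of [24, 7]; the smallest such N is lcm(24, 7).
Start: lcm = T0 = 24
Fold in T1=7: gcd(24, 7) = 1; lcm(24, 7) = 24 * 7 / 1 = 168 / 1 = 168
Full cycle length = 168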